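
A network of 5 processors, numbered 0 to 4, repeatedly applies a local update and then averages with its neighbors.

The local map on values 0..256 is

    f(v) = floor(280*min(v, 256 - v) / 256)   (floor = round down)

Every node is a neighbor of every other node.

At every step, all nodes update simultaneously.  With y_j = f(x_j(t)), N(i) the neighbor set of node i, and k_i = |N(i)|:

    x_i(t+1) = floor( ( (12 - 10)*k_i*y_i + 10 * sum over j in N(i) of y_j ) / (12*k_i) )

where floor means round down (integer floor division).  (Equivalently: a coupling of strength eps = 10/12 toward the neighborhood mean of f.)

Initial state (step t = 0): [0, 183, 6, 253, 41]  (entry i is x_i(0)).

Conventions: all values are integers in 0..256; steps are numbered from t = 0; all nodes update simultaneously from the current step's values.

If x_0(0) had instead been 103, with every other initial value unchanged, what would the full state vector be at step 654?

Simulating step by step:
t=0: [103, 183, 6, 253, 41]
t=1: [46, 47, 50, 50, 49]
t=2: [52, 52, 52, 52, 52]
t=3: [56, 56, 56, 56, 56]
t=4: [61, 61, 61, 61, 61]
t=5: [66, 66, 66, 66, 66]
t=6: [72, 72, 72, 72, 72]
t=7: [78, 78, 78, 78, 78]
t=8: [85, 85, 85, 85, 85]
t=9: [92, 92, 92, 92, 92]
t=10: [100, 100, 100, 100, 100]
t=11: [109, 109, 109, 109, 109]
t=12: [119, 119, 119, 119, 119]
t=13: [130, 130, 130, 130, 130]
t=14: [137, 137, 137, 137, 137]
t=15: [130, 130, 130, 130, 130]

Answer: [137, 137, 137, 137, 137]
Key observation: The state at step 13, [130, 130, 130, 130, 130], reappears at step 15: the system is in a cycle of period 2 from step 13 on.  Therefore the state at step 654 equals the state at step 13 + ((654 - 13) mod 2) = 14, which is [137, 137, 137, 137, 137].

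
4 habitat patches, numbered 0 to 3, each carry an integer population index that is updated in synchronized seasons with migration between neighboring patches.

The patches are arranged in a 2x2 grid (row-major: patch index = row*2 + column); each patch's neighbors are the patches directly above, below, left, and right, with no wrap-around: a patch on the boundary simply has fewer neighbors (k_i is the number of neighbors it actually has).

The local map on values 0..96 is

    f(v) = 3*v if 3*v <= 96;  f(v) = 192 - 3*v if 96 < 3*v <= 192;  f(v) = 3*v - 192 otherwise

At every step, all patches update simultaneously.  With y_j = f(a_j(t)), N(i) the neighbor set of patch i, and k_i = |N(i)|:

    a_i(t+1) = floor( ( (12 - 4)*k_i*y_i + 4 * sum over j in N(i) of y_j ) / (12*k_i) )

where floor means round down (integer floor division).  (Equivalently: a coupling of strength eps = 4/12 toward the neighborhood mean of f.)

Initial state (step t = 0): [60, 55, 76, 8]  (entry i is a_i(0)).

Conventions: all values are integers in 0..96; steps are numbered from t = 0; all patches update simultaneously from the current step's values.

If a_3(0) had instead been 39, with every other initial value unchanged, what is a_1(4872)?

Answer: a_1(4872) = 32
Key observation: The state at step 12, [68, 64, 64, 68], reappears at step 20: the system is in a cycle of period 8 from step 12 on.  Therefore the state at step 4872 equals the state at step 12 + ((4872 - 12) mod 8) = 16, which is [28, 32, 32, 28].

Derivation:
t=0: [60, 55, 76, 39]
t=1: [18, 32, 38, 60]
t=2: [65, 75, 63, 37]
t=3: [8, 36, 16, 60]
t=4: [38, 62, 38, 30]
t=5: [66, 32, 80, 74]
t=6: [28, 70, 38, 44]
t=7: [72, 36, 76, 56]
t=8: [36, 64, 32, 36]
t=9: [72, 28, 92, 72]
t=10: [44, 64, 64, 44]
t=11: [40, 20, 20, 40]
t=12: [68, 64, 64, 68]
t=13: [8, 4, 4, 8]
t=14: [20, 16, 16, 20]
t=15: [56, 52, 52, 56]
t=16: [28, 32, 32, 28]
t=17: [88, 92, 92, 88]
t=18: [76, 80, 80, 76]
t=19: [40, 44, 44, 40]
t=20: [68, 64, 64, 68]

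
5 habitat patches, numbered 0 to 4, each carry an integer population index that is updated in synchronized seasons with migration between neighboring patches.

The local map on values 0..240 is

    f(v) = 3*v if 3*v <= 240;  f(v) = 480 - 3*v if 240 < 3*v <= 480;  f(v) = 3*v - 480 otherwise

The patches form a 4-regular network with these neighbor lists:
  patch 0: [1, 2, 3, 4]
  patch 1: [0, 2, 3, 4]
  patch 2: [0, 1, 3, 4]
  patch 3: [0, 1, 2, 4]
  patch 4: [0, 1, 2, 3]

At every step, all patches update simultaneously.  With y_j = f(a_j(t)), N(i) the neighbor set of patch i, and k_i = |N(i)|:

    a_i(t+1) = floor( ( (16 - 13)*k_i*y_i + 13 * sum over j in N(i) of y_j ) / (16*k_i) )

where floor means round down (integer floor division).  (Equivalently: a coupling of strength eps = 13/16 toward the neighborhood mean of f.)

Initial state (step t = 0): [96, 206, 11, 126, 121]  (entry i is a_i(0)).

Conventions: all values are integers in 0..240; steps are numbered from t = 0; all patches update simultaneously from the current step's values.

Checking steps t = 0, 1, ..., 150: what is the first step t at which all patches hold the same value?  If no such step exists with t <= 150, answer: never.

Answer: 3
Key observation: Synchronization is absorbing here: once all patches are equal they stay equal, and step 3 is the first all-equal step.

Derivation:
t=0: [96, 206, 11, 126, 121]  (not all equal)
t=1: [115, 116, 117, 116, 116]  (not all equal)
t=2: [131, 132, 132, 132, 132]  (not all equal)
t=3: [84, 84, 84, 84, 84]  (all equal)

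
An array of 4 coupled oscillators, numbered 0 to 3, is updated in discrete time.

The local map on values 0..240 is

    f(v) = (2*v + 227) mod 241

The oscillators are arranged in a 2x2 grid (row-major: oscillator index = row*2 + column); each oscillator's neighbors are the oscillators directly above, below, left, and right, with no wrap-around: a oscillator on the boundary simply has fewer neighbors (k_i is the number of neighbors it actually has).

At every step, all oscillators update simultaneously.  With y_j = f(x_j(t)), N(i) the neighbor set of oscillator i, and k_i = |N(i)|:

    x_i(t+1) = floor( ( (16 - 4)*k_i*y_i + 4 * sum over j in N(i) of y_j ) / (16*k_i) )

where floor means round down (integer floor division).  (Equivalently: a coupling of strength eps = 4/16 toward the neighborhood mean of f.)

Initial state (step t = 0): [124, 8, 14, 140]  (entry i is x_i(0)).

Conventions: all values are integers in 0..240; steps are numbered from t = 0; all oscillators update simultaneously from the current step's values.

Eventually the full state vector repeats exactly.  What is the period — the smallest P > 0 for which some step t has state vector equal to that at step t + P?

Simulating step by step:
t=0: [124, 8, 14, 140]
t=1: [177, 33, 42, 20]
t=2: [89, 54, 68, 34]
t=3: [150, 97, 118, 67]
t=4: [84, 155, 187, 140]
t=5: [137, 63, 111, 40]
t=6: [54, 94, 166, 89]
t=7: [101, 162, 90, 154]
t=8: [170, 81, 154, 69]
t=9: [88, 137, 65, 118]
t=10: [138, 62, 135, 183]
t=11: [31, 99, 27, 98]
t=12: [64, 166, 58, 164]
t=13: [107, 81, 99, 77]
t=14: [191, 153, 180, 146]
t=15: [114, 58, 99, 47]
t=16: [196, 113, 174, 95]
t=17: [140, 198, 108, 170]
t=18: [61, 119, 165, 106]
t=19: [118, 206, 94, 185]
t=20: [207, 159, 172, 127]
t=21: [138, 97, 116, 199]
t=22: [65, 155, 184, 157]
t=23: [108, 63, 106, 65]
t=24: [190, 123, 188, 125]
t=25: [137, 219, 135, 221]
t=26: [39, 163, 37, 165]
t=27: [64, 70, 62, 72]
t=28: [115, 125, 113, 127]
t=29: [218, 234, 216, 236]
t=30: [184, 209, 182, 211]
t=31: [118, 157, 116, 159]
t=32: [201, 79, 199, 81]
t=33: [146, 144, 144, 146]
t=34: [36, 34, 34, 36]
t=35: [57, 55, 55, 57]
t=36: [99, 97, 97, 99]
t=37: [183, 181, 181, 183]
t=38: [110, 108, 108, 110]
t=39: [205, 203, 203, 205]
t=40: [154, 152, 152, 154]
t=41: [52, 50, 50, 52]
t=42: [89, 87, 87, 89]
t=43: [163, 161, 161, 163]
t=44: [70, 68, 68, 70]
t=45: [125, 123, 123, 125]
t=46: [235, 233, 233, 235]
t=47: [214, 212, 212, 214]
t=48: [172, 170, 170, 172]
t=49: [88, 86, 86, 88]
t=50: [161, 159, 159, 161]
t=51: [66, 64, 64, 66]
t=52: [117, 115, 115, 117]
t=53: [219, 217, 217, 219]
t=54: [182, 180, 180, 182]
t=55: [108, 106, 106, 108]
t=56: [201, 199, 199, 201]
t=57: [146, 144, 144, 146]

Answer: 24
Key observation: The state at step 33, [146, 144, 144, 146], reappears at step 57 — and no state repeats earlier — so the cycle the system enters has period 24.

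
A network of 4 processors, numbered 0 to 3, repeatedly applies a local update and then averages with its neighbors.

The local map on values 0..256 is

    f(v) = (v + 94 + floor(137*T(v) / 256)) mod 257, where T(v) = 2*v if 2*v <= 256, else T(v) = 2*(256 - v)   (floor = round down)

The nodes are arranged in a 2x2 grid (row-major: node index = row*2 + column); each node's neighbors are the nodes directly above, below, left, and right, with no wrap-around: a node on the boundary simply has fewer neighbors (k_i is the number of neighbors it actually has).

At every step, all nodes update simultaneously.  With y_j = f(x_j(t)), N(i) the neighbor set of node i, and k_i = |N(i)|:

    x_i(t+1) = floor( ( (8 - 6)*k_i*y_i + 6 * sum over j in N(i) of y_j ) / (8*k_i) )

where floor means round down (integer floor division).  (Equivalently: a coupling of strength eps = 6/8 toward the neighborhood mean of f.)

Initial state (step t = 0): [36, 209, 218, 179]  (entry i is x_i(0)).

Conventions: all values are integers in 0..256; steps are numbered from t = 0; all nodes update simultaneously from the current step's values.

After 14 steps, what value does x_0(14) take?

Answer: x_0(14) = 39

Derivation:
t=0: [36, 209, 218, 179]
t=1: [113, 123, 123, 96]
t=2: [85, 62, 62, 77]
t=3: [169, 154, 154, 229]
t=4: [99, 97, 97, 98]
t=5: [38, 39, 39, 37]
t=6: [173, 171, 171, 173]
t=7: [98, 98, 98, 98]
t=8: [39, 39, 39, 39]
t=9: [174, 174, 174, 174]
t=10: [98, 98, 98, 98]
t=11: [39, 39, 39, 39]
t=12: [174, 174, 174, 174]
t=13: [98, 98, 98, 98]
t=14: [39, 39, 39, 39]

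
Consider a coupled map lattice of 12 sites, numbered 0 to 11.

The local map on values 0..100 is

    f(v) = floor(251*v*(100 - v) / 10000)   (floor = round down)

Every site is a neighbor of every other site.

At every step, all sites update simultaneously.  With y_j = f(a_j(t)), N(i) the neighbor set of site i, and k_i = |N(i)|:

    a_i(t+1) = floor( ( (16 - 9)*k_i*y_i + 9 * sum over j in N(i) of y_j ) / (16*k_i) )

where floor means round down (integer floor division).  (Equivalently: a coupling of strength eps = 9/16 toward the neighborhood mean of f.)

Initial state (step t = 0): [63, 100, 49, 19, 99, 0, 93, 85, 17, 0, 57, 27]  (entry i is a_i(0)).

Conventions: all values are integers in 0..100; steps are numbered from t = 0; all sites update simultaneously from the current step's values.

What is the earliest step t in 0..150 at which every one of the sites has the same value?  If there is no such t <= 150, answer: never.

Answer: 3
Key observation: Synchronization is absorbing here: once all sites are equal they stay equal, and step 3 is the first all-equal step.

Derivation:
t=0: [63, 100, 49, 19, 99, 0, 93, 85, 17, 0, 57, 27]  (not all equal)
t=1: [40, 18, 42, 32, 18, 18, 24, 30, 31, 18, 41, 36]  (not all equal)
t=2: [53, 44, 53, 51, 44, 44, 47, 50, 50, 44, 53, 52]  (not all equal)
t=3: [61, 61, 61, 61, 61, 61, 61, 61, 61, 61, 61, 61]  (all equal)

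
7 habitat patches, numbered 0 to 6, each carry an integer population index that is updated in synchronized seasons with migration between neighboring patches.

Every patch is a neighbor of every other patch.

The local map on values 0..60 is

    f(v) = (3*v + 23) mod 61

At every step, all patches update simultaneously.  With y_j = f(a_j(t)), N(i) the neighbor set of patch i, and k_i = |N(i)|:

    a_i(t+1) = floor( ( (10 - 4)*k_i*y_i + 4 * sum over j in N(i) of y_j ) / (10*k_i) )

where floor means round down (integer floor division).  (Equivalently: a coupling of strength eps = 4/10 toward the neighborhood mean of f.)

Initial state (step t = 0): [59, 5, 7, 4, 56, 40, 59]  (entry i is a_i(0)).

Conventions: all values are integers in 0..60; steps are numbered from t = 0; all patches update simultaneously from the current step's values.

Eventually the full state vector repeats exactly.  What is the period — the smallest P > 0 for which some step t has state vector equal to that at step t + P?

Simulating step by step:
t=0: [59, 5, 7, 4, 56, 40, 59]
t=1: [21, 32, 35, 30, 16, 23, 21]
t=2: [27, 44, 17, 41, 19, 30, 27]
t=3: [38, 32, 22, 27, 25, 42, 38]
t=4: [22, 45, 29, 37, 34, 29, 22]
t=5: [28, 32, 39, 20, 15, 39, 28]
t=6: [38, 45, 23, 26, 18, 23, 38]
t=7: [20, 31, 28, 33, 20, 28, 20]
t=8: [25, 43, 38, 14, 25, 38, 25]
t=9: [31, 27, 19, 13, 31, 19, 31]
t=10: [45, 39, 26, 17, 45, 26, 45]
t=11: [33, 24, 35, 21, 33, 35, 33]
t=12: [4, 22, 7, 18, 4, 7, 4]
t=13: [34, 30, 39, 24, 34, 39, 34]
t=14: [10, 36, 18, 26, 10, 18, 10]
t=15: [44, 20, 24, 37, 44, 24, 44]
t=16: [31, 25, 31, 19, 31, 31, 31]
t=17: [51, 41, 51, 32, 51, 51, 51]
t=18: [52, 36, 52, 54, 52, 52, 52]
t=19: [50, 24, 50, 20, 50, 50, 50]
t=20: [47, 38, 47, 32, 47, 47, 47]
t=21: [41, 26, 41, 49, 41, 41, 41]
t=22: [26, 35, 26, 39, 26, 26, 26]
t=23: [36, 18, 36, 24, 36, 36, 36]
t=24: [11, 14, 11, 24, 11, 11, 11]
t=25: [51, 23, 51, 39, 51, 51, 51]
t=26: [50, 37, 50, 30, 50, 50, 50]
t=27: [48, 27, 48, 49, 48, 48, 48]
t=28: [45, 44, 45, 46, 45, 45, 45]
t=29: [36, 34, 36, 37, 36, 36, 36]
t=30: [8, 5, 8, 10, 8, 8, 8]
t=31: [46, 42, 46, 50, 46, 46, 46]
t=32: [39, 32, 39, 45, 39, 39, 39]
t=33: [21, 43, 21, 31, 21, 21, 21]
t=34: [27, 30, 27, 43, 27, 27, 27]
t=35: [42, 47, 42, 35, 42, 42, 42]
t=36: [26, 34, 26, 15, 26, 26, 26]
t=37: [35, 15, 35, 17, 35, 35, 35]
t=38: [6, 7, 6, 10, 6, 6, 6]
t=39: [42, 43, 42, 48, 42, 42, 42]
t=40: [28, 30, 28, 38, 28, 28, 28]
t=41: [44, 47, 44, 27, 44, 44, 44]
t=42: [34, 39, 34, 39, 34, 34, 34]
t=43: [5, 13, 5, 13, 5, 5, 5]
t=44: [33, 13, 33, 13, 33, 33, 33]
t=45: [0, 0, 0, 0, 0, 0, 0]
t=46: [23, 23, 23, 23, 23, 23, 23]
t=47: [31, 31, 31, 31, 31, 31, 31]
t=48: [55, 55, 55, 55, 55, 55, 55]
t=49: [5, 5, 5, 5, 5, 5, 5]
t=50: [38, 38, 38, 38, 38, 38, 38]
t=51: [15, 15, 15, 15, 15, 15, 15]
t=52: [7, 7, 7, 7, 7, 7, 7]
t=53: [44, 44, 44, 44, 44, 44, 44]
t=54: [33, 33, 33, 33, 33, 33, 33]
t=55: [0, 0, 0, 0, 0, 0, 0]

Answer: 10
Key observation: The state at step 45, [0, 0, 0, 0, 0, 0, 0], reappears at step 55 — and no state repeats earlier — so the cycle the system enters has period 10.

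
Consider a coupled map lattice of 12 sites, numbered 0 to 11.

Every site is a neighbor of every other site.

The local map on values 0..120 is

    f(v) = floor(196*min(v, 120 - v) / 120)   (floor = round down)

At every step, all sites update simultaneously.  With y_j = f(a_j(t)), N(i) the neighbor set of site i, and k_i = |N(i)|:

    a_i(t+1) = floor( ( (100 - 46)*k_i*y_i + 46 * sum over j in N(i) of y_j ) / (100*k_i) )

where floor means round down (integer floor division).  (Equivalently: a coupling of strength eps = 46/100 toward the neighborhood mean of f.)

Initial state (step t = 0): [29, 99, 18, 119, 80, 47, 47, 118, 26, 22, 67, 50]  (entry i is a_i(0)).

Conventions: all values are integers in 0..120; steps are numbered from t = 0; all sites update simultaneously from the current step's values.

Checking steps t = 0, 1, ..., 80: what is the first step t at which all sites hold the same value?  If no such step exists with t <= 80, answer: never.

Answer: never
Key observation: The state at step 9 reappears at step 11 — the system is in a cycle of period 2 from step 9 on.  No step 0..11 is synchronized, and the cycle repeats forever, so no step up to 80 (or ever) has all sites equal.

Derivation:
t=0: [29, 99, 18, 119, 80, 47, 47, 118, 26, 22, 67, 50]  (not all equal)
t=1: [47, 40, 38, 24, 56, 61, 61, 25, 44, 41, 66, 64]  (not all equal)
t=2: [74, 69, 67, 56, 82, 84, 84, 56, 72, 69, 80, 82]  (not all equal)
t=3: [74, 78, 80, 82, 68, 66, 66, 82, 76, 78, 69, 68]  (not all equal)
t=4: [74, 71, 69, 68, 79, 81, 81, 68, 72, 71, 78, 79]  (not all equal)
t=5: [74, 77, 78, 79, 70, 68, 68, 79, 76, 77, 71, 70]  (not all equal)
t=6: [74, 72, 71, 70, 77, 79, 79, 70, 72, 72, 77, 77]  (not all equal)
t=7: [74, 76, 77, 77, 72, 70, 70, 77, 76, 76, 72, 72]  (not all equal)
t=8: [74, 72, 72, 72, 76, 77, 77, 72, 72, 72, 76, 76]  (not all equal)
t=9: [74, 76, 76, 76, 72, 72, 72, 76, 76, 76, 72, 72]  (not all equal)
t=10: [74, 72, 72, 72, 76, 76, 76, 72, 72, 72, 76, 76]  (not all equal)
t=11: [74, 76, 76, 76, 72, 72, 72, 76, 76, 76, 72, 72]  (not all equal)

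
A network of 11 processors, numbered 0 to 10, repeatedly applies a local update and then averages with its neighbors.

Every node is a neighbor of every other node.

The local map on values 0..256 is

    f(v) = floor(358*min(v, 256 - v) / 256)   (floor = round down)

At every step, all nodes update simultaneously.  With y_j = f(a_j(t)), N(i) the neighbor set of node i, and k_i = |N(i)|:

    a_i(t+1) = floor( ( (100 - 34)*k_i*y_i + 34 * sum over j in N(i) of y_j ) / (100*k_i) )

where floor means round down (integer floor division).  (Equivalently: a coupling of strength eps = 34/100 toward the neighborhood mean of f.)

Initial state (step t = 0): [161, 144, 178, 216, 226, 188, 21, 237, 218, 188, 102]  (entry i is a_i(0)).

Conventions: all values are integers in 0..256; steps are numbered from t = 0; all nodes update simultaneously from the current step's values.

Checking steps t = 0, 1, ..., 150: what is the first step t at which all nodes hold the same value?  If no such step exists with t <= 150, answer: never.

Answer: 21
Key observation: Synchronization is absorbing here: once all nodes are equal they stay equal, and step 21 is the first all-equal step.

Derivation:
t=0: [161, 144, 178, 216, 226, 188, 21, 237, 218, 188, 102]  (not all equal)
t=1: [114, 129, 99, 66, 57, 91, 49, 47, 64, 91, 120]  (not all equal)
t=2: [143, 154, 130, 101, 93, 123, 86, 84, 99, 123, 148]  (not all equal)
t=3: [153, 143, 165, 143, 136, 162, 130, 128, 141, 162, 149]  (not all equal)
t=4: [147, 156, 136, 156, 161, 139, 167, 169, 157, 139, 150]  (not all equal)
t=5: [149, 140, 158, 140, 136, 155, 131, 129, 140, 155, 146]  (not all equal)
t=6: [151, 160, 144, 160, 163, 146, 167, 169, 160, 146, 154]  (not all equal)
t=7: [143, 135, 149, 135, 133, 147, 129, 127, 135, 147, 140]  (not all equal)
t=8: [160, 167, 154, 167, 169, 156, 172, 172, 167, 156, 162]  (not all equal)
t=9: [131, 125, 136, 125, 123, 135, 121, 121, 125, 135, 130]  (not all equal)
t=10: [173, 173, 168, 173, 171, 169, 169, 169, 173, 169, 174]  (not all equal)
t=11: [116, 116, 121, 116, 118, 120, 120, 120, 116, 120, 115]  (not all equal)
t=12: [162, 162, 167, 162, 164, 166, 166, 166, 162, 166, 161]  (not all equal)
t=13: [129, 129, 125, 129, 128, 126, 126, 126, 129, 126, 130]  (not all equal)
t=14: [176, 176, 174, 176, 178, 176, 176, 176, 176, 176, 176]  (not all equal)
t=15: [111, 111, 112, 111, 109, 111, 111, 111, 111, 111, 111]  (not all equal)
t=16: [154, 154, 155, 154, 153, 154, 154, 154, 154, 154, 154]  (not all equal)
t=17: [142, 142, 141, 142, 143, 142, 142, 142, 142, 142, 142]  (not all equal)
t=18: [159, 159, 159, 159, 158, 159, 159, 159, 159, 159, 159]  (not all equal)
t=19: [135, 135, 135, 135, 136, 135, 135, 135, 135, 135, 135]  (not all equal)
t=20: [168, 168, 168, 168, 167, 168, 168, 168, 168, 168, 168]  (not all equal)
t=21: [123, 123, 123, 123, 123, 123, 123, 123, 123, 123, 123]  (all equal)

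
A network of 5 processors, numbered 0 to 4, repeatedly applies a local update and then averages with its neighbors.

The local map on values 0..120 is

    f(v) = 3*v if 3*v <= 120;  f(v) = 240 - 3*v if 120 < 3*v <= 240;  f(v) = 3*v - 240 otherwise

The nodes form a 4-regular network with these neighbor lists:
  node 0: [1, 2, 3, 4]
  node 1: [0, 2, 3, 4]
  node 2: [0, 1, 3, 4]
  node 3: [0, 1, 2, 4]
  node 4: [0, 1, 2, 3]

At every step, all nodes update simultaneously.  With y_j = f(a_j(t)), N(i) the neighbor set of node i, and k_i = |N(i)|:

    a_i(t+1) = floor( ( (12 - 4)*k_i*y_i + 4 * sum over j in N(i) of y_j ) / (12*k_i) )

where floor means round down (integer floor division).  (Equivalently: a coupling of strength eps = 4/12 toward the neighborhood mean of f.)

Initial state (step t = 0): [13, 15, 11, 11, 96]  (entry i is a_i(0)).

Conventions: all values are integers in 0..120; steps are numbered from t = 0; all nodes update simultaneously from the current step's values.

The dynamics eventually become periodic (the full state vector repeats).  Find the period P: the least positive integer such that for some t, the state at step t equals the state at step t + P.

Simulating step by step:
t=0: [13, 15, 11, 11, 96]
t=1: [39, 42, 35, 35, 44]
t=2: [114, 112, 107, 107, 108]
t=3: [96, 93, 84, 84, 86]
t=4: [38, 33, 17, 17, 21]
t=5: [98, 89, 61, 61, 68]
t=6: [50, 35, 52, 52, 40]
t=7: [92, 101, 89, 89, 110]
t=8: [41, 57, 36, 36, 72]
t=9: [103, 75, 98, 98, 49]
t=10: [64, 32, 55, 55, 78]
t=11: [53, 81, 68, 68, 28]
t=12: [67, 21, 41, 41, 69]
t=13: [53, 67, 99, 99, 50]
t=14: [74, 49, 60, 60, 79]
t=15: [30, 73, 54, 54, 21]
t=16: [80, 39, 73, 73, 64]
t=17: [17, 85, 29, 29, 45]
t=18: [58, 37, 79, 79, 90]
t=19: [56, 82, 19, 19, 35]
t=20: [66, 28, 58, 58, 86]
t=21: [47, 72, 61, 61, 33]
t=22: [85, 42, 61, 61, 85]
t=23: [30, 88, 54, 54, 30]
t=24: [82, 44, 75, 75, 82]
t=25: [16, 75, 21, 21, 16]
t=26: [47, 28, 56, 56, 47]
t=27: [93, 84, 77, 77, 93]
t=28: [31, 16, 14, 14, 31]
t=29: [80, 54, 51, 51, 80]
t=30: [21, 66, 71, 71, 21]
t=31: [55, 43, 34, 34, 55]
t=32: [82, 103, 98, 98, 82]
t=33: [19, 56, 47, 47, 19]
t=34: [65, 74, 89, 89, 65]
t=35: [39, 24, 29, 29, 39]
t=36: [108, 82, 90, 90, 108]
t=37: [68, 23, 37, 37, 68]
t=38: [51, 70, 95, 95, 51]
t=39: [75, 42, 50, 50, 75]
t=40: [35, 93, 79, 79, 35]
t=41: [82, 44, 23, 23, 82]
t=42: [25, 84, 61, 61, 25]
t=43: [66, 30, 56, 56, 66]
t=44: [51, 79, 68, 68, 51]
t=45: [71, 22, 41, 41, 71]
t=46: [45, 68, 97, 97, 45]
t=47: [90, 50, 58, 58, 90]
t=48: [41, 76, 62, 62, 41]
t=49: [97, 36, 61, 61, 97]
t=50: [56, 90, 60, 60, 56]
t=51: [66, 42, 59, 59, 66]
t=52: [51, 93, 63, 63, 51]
t=53: [77, 49, 56, 56, 77]
t=54: [26, 75, 63, 63, 26]
t=55: [68, 31, 52, 52, 68]
t=56: [48, 82, 76, 76, 48]
t=57: [74, 22, 25, 25, 74]
t=58: [31, 59, 64, 64, 31]
t=59: [83, 65, 56, 56, 83]
t=60: [22, 43, 59, 59, 22]
t=61: [69, 95, 67, 67, 69]
t=62: [35, 42, 38, 38, 35]
t=63: [107, 112, 112, 112, 107]
t=64: [84, 93, 93, 93, 84]
t=65: [18, 34, 34, 34, 18]
t=66: [66, 94, 94, 94, 66]
t=67: [42, 42, 42, 42, 42]
t=68: [114, 114, 114, 114, 114]
t=69: [102, 102, 102, 102, 102]
t=70: [66, 66, 66, 66, 66]
t=71: [42, 42, 42, 42, 42]

Answer: 4
Key observation: The state at step 67, [42, 42, 42, 42, 42], reappears at step 71 — and no state repeats earlier — so the cycle the system enters has period 4.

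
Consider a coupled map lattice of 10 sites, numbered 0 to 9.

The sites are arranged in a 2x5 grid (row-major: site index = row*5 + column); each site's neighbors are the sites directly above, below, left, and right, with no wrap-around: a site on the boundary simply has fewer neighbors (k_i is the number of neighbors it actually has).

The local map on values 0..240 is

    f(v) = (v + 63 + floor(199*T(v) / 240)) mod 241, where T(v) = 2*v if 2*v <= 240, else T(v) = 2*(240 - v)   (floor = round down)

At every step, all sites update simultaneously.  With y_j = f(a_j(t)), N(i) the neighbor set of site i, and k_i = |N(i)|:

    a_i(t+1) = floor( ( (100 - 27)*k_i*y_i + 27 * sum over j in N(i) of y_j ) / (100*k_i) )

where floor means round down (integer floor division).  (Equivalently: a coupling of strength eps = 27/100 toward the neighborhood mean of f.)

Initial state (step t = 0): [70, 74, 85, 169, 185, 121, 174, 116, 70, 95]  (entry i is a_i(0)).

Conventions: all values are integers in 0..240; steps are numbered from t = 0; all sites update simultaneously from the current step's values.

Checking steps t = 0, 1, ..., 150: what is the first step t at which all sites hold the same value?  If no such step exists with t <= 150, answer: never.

Answer: never
Key observation: The state at step 23 reappears at step 25 — the system is in a cycle of period 2 from step 23 on.  No step 0..25 is synchronized, and the cycle repeats forever, so no step up to 150 (or ever) has all sites equal.

Derivation:
t=0: [70, 74, 85, 169, 185, 121, 174, 116, 70, 95]  (not all equal)
t=1: [27, 27, 57, 92, 96, 117, 102, 109, 33, 68]  (not all equal)
t=2: [133, 137, 184, 87, 65, 127, 101, 122, 125, 32]  (not all equal)
t=3: [132, 122, 100, 80, 198, 129, 102, 130, 130, 158]  (not all equal)
t=4: [134, 129, 91, 52, 85, 129, 104, 126, 123, 114]  (not all equal)
t=5: [132, 124, 88, 169, 78, 129, 108, 127, 143, 116]  (not all equal)
t=6: [133, 127, 74, 97, 53, 131, 116, 125, 124, 115]  (not all equal)
t=7: [132, 124, 44, 89, 176, 132, 131, 125, 131, 138]  (not all equal)
t=8: [133, 140, 160, 79, 101, 133, 133, 140, 126, 126]  (not all equal)
t=9: [131, 126, 108, 54, 88, 132, 131, 127, 126, 130]  (not all equal)
t=10: [133, 133, 122, 177, 86, 133, 133, 133, 142, 123]  (not all equal)
t=11: [132, 132, 134, 103, 69, 132, 132, 132, 125, 125]  (not all equal)
t=12: [133, 132, 128, 93, 34, 133, 133, 133, 132, 119]  (not all equal)
t=13: [132, 133, 128, 88, 139, 132, 132, 132, 127, 139]  (not all equal)
t=14: [132, 132, 127, 76, 118, 133, 132, 133, 127, 129]  (not all equal)
t=15: [132, 133, 125, 54, 120, 132, 132, 132, 125, 135]  (not all equal)
t=16: [132, 132, 142, 187, 148, 133, 132, 133, 142, 133]  (not all equal)
t=17: [132, 132, 124, 103, 119, 132, 132, 131, 124, 129]  (not all equal)
t=18: [133, 133, 133, 106, 131, 133, 133, 133, 133, 135]  (not all equal)
t=19: [132, 132, 129, 110, 128, 132, 132, 132, 129, 131]  (not all equal)
t=20: [133, 133, 132, 119, 131, 133, 133, 133, 132, 133]  (not all equal)
t=21: [132, 132, 133, 136, 133, 132, 132, 132, 133, 132]  (not all equal)
t=22: [133, 132, 132, 130, 131, 133, 133, 132, 132, 132]  (not all equal)
t=23: [132, 132, 133, 133, 133, 132, 132, 132, 133, 133]  (not all equal)
t=24: [133, 132, 132, 132, 132, 133, 133, 132, 132, 132]  (not all equal)
t=25: [132, 132, 133, 133, 133, 132, 132, 132, 133, 133]  (not all equal)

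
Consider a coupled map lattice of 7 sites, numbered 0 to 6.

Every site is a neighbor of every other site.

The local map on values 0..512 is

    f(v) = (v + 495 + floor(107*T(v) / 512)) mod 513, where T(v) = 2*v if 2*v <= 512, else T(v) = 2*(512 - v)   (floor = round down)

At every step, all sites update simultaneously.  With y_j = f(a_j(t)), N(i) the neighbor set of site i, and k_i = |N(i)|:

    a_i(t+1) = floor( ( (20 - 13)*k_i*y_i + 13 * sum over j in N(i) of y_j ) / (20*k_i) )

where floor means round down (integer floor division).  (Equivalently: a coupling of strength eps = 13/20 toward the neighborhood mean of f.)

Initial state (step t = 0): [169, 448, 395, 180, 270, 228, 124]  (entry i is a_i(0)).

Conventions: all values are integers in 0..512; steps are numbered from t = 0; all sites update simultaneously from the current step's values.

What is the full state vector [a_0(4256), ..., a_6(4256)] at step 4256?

Simulating step by step:
t=0: [169, 448, 395, 180, 270, 228, 124]
t=1: [286, 343, 336, 290, 318, 307, 271]
t=2: [371, 379, 378, 371, 375, 374, 369]
t=3: [412, 413, 413, 412, 413, 413, 412]
t=4: [435, 435, 435, 435, 435, 435, 435]
t=5: [449, 449, 449, 449, 449, 449, 449]
t=6: [457, 457, 457, 457, 457, 457, 457]
t=7: [461, 461, 461, 461, 461, 461, 461]
t=8: [464, 464, 464, 464, 464, 464, 464]
t=9: [466, 466, 466, 466, 466, 466, 466]
t=10: [467, 467, 467, 467, 467, 467, 467]
t=11: [467, 467, 467, 467, 467, 467, 467]

Answer: [467, 467, 467, 467, 467, 467, 467]
Key observation: The state at step 10, [467, 467, 467, 467, 467, 467, 467], reappears at step 11: the system is in a cycle of period 1 from step 10 on.  Therefore the state at step 4256 equals the state at step 10 + ((4256 - 10) mod 1) = 10, which is [467, 467, 467, 467, 467, 467, 467].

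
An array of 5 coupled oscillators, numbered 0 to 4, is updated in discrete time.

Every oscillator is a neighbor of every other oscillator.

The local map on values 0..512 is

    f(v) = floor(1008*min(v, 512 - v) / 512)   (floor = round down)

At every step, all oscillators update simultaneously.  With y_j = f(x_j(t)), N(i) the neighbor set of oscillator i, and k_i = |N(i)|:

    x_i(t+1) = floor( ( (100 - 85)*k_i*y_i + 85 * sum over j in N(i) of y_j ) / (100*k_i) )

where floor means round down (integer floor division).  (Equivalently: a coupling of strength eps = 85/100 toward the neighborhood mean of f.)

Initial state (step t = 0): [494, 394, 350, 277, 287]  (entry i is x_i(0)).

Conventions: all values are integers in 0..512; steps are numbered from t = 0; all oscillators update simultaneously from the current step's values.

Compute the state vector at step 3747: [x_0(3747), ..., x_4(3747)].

Simulating step by step:
t=0: [494, 394, 350, 277, 287]
t=1: [314, 301, 296, 287, 288]
t=2: [424, 422, 422, 421, 421]
t=3: [177, 177, 177, 176, 176]
t=4: [347, 347, 347, 347, 347]
t=5: [324, 324, 324, 324, 324]
t=6: [370, 370, 370, 370, 370]
t=7: [279, 279, 279, 279, 279]
t=8: [458, 458, 458, 458, 458]
t=9: [106, 106, 106, 106, 106]
t=10: [208, 208, 208, 208, 208]
t=11: [409, 409, 409, 409, 409]
t=12: [202, 202, 202, 202, 202]
t=13: [397, 397, 397, 397, 397]
t=14: [226, 226, 226, 226, 226]
t=15: [444, 444, 444, 444, 444]
t=16: [133, 133, 133, 133, 133]
t=17: [261, 261, 261, 261, 261]
t=18: [494, 494, 494, 494, 494]
t=19: [35, 35, 35, 35, 35]
t=20: [68, 68, 68, 68, 68]
t=21: [133, 133, 133, 133, 133]

Answer: [261, 261, 261, 261, 261]
Key observation: The state at step 16, [133, 133, 133, 133, 133], reappears at step 21: the system is in a cycle of period 5 from step 16 on.  Therefore the state at step 3747 equals the state at step 16 + ((3747 - 16) mod 5) = 17, which is [261, 261, 261, 261, 261].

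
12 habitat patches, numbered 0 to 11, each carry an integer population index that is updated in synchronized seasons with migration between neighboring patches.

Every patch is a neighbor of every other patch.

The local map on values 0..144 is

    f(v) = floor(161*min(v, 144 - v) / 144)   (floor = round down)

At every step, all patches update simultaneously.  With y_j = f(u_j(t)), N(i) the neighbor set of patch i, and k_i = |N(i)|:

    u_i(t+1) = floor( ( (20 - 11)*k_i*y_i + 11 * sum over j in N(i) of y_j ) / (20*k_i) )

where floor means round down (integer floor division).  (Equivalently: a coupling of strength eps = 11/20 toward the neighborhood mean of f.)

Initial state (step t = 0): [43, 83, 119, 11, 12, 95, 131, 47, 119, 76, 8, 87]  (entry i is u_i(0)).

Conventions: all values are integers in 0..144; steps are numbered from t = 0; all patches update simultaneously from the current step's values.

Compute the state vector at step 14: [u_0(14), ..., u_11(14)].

Answer: [71, 71, 71, 71, 71, 71, 71, 71, 71, 71, 71, 71]

Derivation:
t=0: [43, 83, 119, 11, 12, 95, 131, 47, 119, 76, 8, 87]
t=1: [42, 50, 33, 27, 28, 44, 28, 43, 33, 53, 26, 48]
t=2: [43, 47, 39, 37, 37, 44, 37, 44, 39, 48, 36, 46]
t=3: [46, 48, 44, 43, 43, 47, 43, 47, 44, 48, 43, 47]
t=4: [50, 51, 49, 49, 49, 50, 49, 50, 49, 51, 49, 50]
t=5: [54, 55, 54, 54, 54, 54, 54, 54, 54, 55, 54, 54]
t=6: [60, 60, 60, 60, 60, 60, 60, 60, 60, 60, 60, 60]
t=7: [67, 67, 67, 67, 67, 67, 67, 67, 67, 67, 67, 67]
t=8: [74, 74, 74, 74, 74, 74, 74, 74, 74, 74, 74, 74]
t=9: [78, 78, 78, 78, 78, 78, 78, 78, 78, 78, 78, 78]
t=10: [73, 73, 73, 73, 73, 73, 73, 73, 73, 73, 73, 73]
t=11: [79, 79, 79, 79, 79, 79, 79, 79, 79, 79, 79, 79]
t=12: [72, 72, 72, 72, 72, 72, 72, 72, 72, 72, 72, 72]
t=13: [80, 80, 80, 80, 80, 80, 80, 80, 80, 80, 80, 80]
t=14: [71, 71, 71, 71, 71, 71, 71, 71, 71, 71, 71, 71]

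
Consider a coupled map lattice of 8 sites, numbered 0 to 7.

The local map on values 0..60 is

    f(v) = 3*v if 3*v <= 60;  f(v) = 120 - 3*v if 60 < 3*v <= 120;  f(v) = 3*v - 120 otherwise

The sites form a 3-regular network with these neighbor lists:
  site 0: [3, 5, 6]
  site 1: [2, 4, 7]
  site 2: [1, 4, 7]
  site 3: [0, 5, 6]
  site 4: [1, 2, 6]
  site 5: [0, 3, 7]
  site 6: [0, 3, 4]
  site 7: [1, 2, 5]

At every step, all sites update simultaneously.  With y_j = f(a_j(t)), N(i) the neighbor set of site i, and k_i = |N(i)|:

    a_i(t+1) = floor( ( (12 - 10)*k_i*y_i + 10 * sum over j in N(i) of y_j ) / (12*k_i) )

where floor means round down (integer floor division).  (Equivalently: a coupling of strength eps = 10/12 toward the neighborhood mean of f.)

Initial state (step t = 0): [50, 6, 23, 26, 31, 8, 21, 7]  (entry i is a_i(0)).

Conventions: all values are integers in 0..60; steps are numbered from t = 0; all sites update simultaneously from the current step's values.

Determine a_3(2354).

Answer: a_3(2354) = 0
Key observation: The state at step 25, [0, 0, 0, 0, 0, 0, 0, 0], reappears at step 26: the system is in a cycle of period 1 from step 25 on.  Therefore the state at step 2354 equals the state at step 25 + ((2354 - 25) mod 1) = 25, which is [0, 0, 0, 0, 0, 0, 0, 0].

Derivation:
t=0: [50, 6, 23, 26, 31, 8, 21, 7]
t=1: [39, 30, 26, 37, 39, 29, 37, 29]
t=2: [14, 26, 25, 14, 23, 18, 5, 34]
t=3: [37, 38, 38, 37, 36, 37, 40, 42]
t=4: [6, 7, 7, 6, 5, 8, 8, 6]
t=5: [21, 18, 18, 21, 20, 19, 18, 21]
t=6: [56, 56, 56, 56, 55, 57, 57, 55]
t=7: [49, 46, 46, 49, 48, 47, 47, 48]
t=8: [23, 21, 21, 23, 19, 25, 25, 19]
t=9: [47, 57, 57, 47, 53, 51, 51, 53]
t=10: [27, 44, 44, 27, 44, 28, 28, 44]
t=11: [37, 12, 12, 37, 18, 31, 31, 18]
t=12: [19, 46, 46, 19, 36, 24, 24, 36]
t=13: [52, 14, 14, 52, 25, 43, 43, 25]
t=14: [21, 43, 43, 21, 33, 34, 34, 33]
t=15: [35, 15, 15, 35, 13, 40, 40, 13]
t=16: [6, 41, 41, 6, 31, 19, 19, 31]
t=17: [39, 16, 16, 39, 22, 27, 27, 22]
t=18: [23, 51, 51, 23, 46, 23, 23, 46]
t=19: [51, 24, 24, 51, 35, 41, 41, 35]
t=20: [16, 29, 29, 16, 30, 23, 23, 30]
t=21: [49, 31, 31, 49, 37, 43, 43, 37]
t=22: [17, 17, 17, 17, 19, 19, 19, 19]
t=23: [54, 54, 54, 54, 53, 53, 53, 53]
t=24: [40, 40, 40, 40, 40, 40, 40, 40]
t=25: [0, 0, 0, 0, 0, 0, 0, 0]
t=26: [0, 0, 0, 0, 0, 0, 0, 0]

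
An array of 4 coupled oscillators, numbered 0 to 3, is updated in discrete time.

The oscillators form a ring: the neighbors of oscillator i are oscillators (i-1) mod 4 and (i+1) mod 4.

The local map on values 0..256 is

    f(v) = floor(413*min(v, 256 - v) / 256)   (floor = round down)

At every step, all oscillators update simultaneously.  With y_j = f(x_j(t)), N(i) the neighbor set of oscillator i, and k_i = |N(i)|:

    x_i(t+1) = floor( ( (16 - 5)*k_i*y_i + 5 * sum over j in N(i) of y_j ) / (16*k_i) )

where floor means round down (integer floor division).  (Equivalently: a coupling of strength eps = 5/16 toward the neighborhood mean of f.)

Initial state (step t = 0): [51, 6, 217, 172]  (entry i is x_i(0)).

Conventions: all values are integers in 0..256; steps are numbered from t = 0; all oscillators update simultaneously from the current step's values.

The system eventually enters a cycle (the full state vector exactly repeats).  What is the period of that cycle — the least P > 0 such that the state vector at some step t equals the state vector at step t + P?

Answer: 5
Key observation: The state at step 64, [145, 145, 145, 145], reappears at step 69 — and no state repeats earlier — so the cycle the system enters has period 5.

Derivation:
t=0: [51, 6, 217, 172]
t=1: [78, 28, 65, 115]
t=2: [121, 66, 107, 162]
t=3: [174, 130, 158, 161]
t=4: [146, 184, 164, 150]
t=5: [166, 130, 146, 168]
t=6: [153, 189, 175, 147]
t=7: [158, 120, 133, 166]
t=8: [161, 188, 188, 155]
t=9: [147, 115, 117, 152]
t=10: [175, 183, 184, 171]
t=11: [129, 118, 119, 132]
t=12: [201, 192, 192, 199]
t=13: [90, 100, 101, 92]
t=14: [147, 158, 159, 149]
t=15: [171, 160, 158, 169]
t=16: [140, 151, 154, 142]
t=17: [183, 171, 167, 180]
t=18: [120, 134, 138, 124]
t=19: [194, 194, 192, 197]
t=20: [99, 100, 101, 97]
t=21: [158, 160, 160, 157]
t=22: [157, 154, 154, 158]
t=23: [159, 163, 163, 159]
t=24: [155, 150, 150, 155]
t=25: [163, 169, 169, 163]
t=26: [148, 141, 141, 148]
t=27: [175, 183, 183, 175]
t=28: [127, 119, 119, 127]
t=29: [201, 193, 193, 201]
t=30: [90, 98, 98, 90]
t=31: [147, 155, 155, 147]
t=32: [172, 164, 164, 172]
t=33: [137, 145, 145, 137]
t=34: [189, 180, 180, 189]
t=35: [110, 119, 119, 110]
t=36: [179, 188, 188, 179]
t=37: [121, 111, 111, 121]
t=38: [192, 181, 181, 192]
t=39: [105, 117, 117, 105]
t=40: [171, 185, 185, 171]
t=41: [133, 117, 117, 133]
t=42: [196, 189, 189, 196]
t=43: [97, 106, 106, 97]
t=44: [158, 168, 168, 158]
t=45: [155, 143, 143, 155]
t=46: [165, 178, 178, 165]
t=47: [142, 128, 128, 142]
t=48: [186, 202, 202, 186]
t=49: [108, 90, 90, 108]
t=50: [169, 149, 149, 169]
t=51: [145, 167, 167, 145]
t=52: [173, 148, 148, 173]
t=53: [139, 167, 167, 139]
t=54: [180, 150, 150, 180]
t=55: [129, 163, 163, 129]
t=56: [195, 158, 158, 195]
t=57: [107, 148, 148, 107]
t=58: [172, 173, 173, 172]
t=59: [134, 133, 133, 134]
t=60: [196, 197, 197, 196]
t=61: [95, 95, 95, 95]
t=62: [153, 153, 153, 153]
t=63: [166, 166, 166, 166]
t=64: [145, 145, 145, 145]
t=65: [179, 179, 179, 179]
t=66: [124, 124, 124, 124]
t=67: [200, 200, 200, 200]
t=68: [90, 90, 90, 90]
t=69: [145, 145, 145, 145]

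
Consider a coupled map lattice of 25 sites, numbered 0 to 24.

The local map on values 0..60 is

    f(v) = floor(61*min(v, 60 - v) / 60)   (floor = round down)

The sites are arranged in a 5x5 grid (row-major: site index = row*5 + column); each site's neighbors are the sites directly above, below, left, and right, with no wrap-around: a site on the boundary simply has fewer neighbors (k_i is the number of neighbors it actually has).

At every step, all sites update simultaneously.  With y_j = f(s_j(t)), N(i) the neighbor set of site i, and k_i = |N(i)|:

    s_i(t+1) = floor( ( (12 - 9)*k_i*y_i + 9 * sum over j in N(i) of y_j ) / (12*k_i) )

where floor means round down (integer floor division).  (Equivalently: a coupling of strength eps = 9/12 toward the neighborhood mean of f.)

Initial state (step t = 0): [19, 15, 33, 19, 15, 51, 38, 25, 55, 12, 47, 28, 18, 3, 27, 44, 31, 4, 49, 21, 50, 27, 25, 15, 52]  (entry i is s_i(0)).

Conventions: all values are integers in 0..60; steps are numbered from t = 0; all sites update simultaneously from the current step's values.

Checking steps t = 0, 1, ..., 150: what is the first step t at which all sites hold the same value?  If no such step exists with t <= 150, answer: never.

Simulating step by step:
t=0: [19, 15, 33, 19, 15, 51, 38, 25, 55, 12, 47, 28, 18, 3, 27, 44, 31, 4, 49, 21, 50, 27, 25, 15, 52]  (not all equal)
t=1: [13, 20, 21, 16, 15, 15, 19, 19, 12, 14, 16, 22, 15, 12, 15, 17, 21, 16, 10, 16, 18, 22, 17, 14, 15]  (not all equal)
t=2: [16, 18, 19, 16, 15, 15, 19, 17, 14, 14, 17, 18, 16, 12, 14, 18, 19, 15, 13, 14, 19, 19, 17, 14, 15]  (not all equal)
t=3: [16, 18, 17, 16, 15, 16, 17, 17, 14, 14, 17, 17, 15, 13, 13, 18, 17, 15, 13, 14, 18, 18, 16, 14, 14]  (not all equal)
t=4: [16, 17, 17, 15, 15, 16, 17, 16, 14, 14, 17, 16, 15, 13, 13, 17, 17, 15, 13, 13, 18, 17, 15, 14, 14]  (not all equal)
t=5: [16, 16, 16, 15, 14, 16, 16, 15, 14, 14, 16, 16, 15, 13, 13, 17, 16, 15, 13, 13, 17, 16, 15, 14, 13]  (not all equal)
t=6: [16, 16, 15, 14, 14, 16, 15, 15, 14, 13, 16, 15, 14, 13, 13, 16, 16, 14, 13, 13, 16, 16, 15, 13, 13]  (not all equal)
t=7: [16, 15, 15, 14, 13, 15, 15, 14, 13, 13, 15, 15, 14, 13, 13, 16, 15, 14, 13, 13, 16, 15, 14, 13, 13]  (not all equal)
t=8: [15, 15, 14, 13, 13, 15, 14, 14, 13, 13, 15, 14, 14, 13, 13, 15, 15, 14, 13, 13, 15, 15, 14, 13, 13]  (not all equal)
t=9: [15, 14, 14, 13, 13, 14, 14, 13, 13, 13, 14, 14, 13, 13, 13, 15, 14, 14, 13, 13, 15, 14, 14, 13, 13]  (not all equal)
t=10: [14, 14, 13, 13, 13, 14, 13, 13, 13, 13, 14, 13, 13, 13, 13, 14, 14, 13, 13, 13, 14, 14, 13, 13, 13]  (not all equal)
t=11: [14, 13, 13, 13, 13, 13, 13, 13, 13, 13, 13, 13, 13, 13, 13, 14, 13, 13, 13, 13, 14, 13, 13, 13, 13]  (not all equal)
t=12: [13, 13, 13, 13, 13, 13, 13, 13, 13, 13, 13, 13, 13, 13, 13, 13, 13, 13, 13, 13, 13, 13, 13, 13, 13]  (all equal)

Answer: 12
Key observation: Synchronization is absorbing here: once all sites are equal they stay equal, and step 12 is the first all-equal step.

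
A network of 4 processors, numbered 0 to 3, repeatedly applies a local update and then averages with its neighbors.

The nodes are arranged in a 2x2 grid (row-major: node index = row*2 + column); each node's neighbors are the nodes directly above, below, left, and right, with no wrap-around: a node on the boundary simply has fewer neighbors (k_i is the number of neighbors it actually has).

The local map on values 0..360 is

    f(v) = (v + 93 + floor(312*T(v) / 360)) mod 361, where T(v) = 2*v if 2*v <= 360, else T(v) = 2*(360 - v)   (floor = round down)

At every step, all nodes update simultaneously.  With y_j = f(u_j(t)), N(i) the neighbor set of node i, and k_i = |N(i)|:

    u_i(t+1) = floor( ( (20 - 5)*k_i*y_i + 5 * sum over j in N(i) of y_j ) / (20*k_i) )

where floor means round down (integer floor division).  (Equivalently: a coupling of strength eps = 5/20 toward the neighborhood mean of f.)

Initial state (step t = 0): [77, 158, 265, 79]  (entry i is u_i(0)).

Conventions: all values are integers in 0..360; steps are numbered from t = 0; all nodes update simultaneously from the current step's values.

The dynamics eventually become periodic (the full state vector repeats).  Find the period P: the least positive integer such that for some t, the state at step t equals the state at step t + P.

Answer: 2
Key observation: The state at step 6, [205, 205, 205, 206], reappears at step 8 — and no state repeats earlier — so the cycle the system enters has period 2.

Derivation:
t=0: [77, 158, 265, 79]
t=1: [267, 198, 197, 271]
t=2: [172, 197, 197, 170]
t=3: [204, 208, 208, 199]
t=4: [205, 204, 204, 208]
t=5: [205, 205, 205, 203]
t=6: [205, 205, 205, 206]
t=7: [205, 204, 204, 204]
t=8: [205, 205, 205, 206]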